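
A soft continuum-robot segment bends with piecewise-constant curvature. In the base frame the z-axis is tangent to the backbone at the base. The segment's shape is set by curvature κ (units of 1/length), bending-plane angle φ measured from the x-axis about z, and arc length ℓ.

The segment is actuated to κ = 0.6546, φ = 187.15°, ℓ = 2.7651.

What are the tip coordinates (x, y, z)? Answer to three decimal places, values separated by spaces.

-1.875 -0.235 1.484

θ = κ·ℓ = 0.6546 × 2.7651 = 1.81003 rad
ρ = (1 − cos θ)/κ = (1 − -0.23696)/0.6546 = 1.88965
z = sin θ / κ = 0.97152/0.6546 = 1.48414
x = ρ cos φ = 1.88965 × cos(187.15°) = -1.87495
y = ρ sin φ = 1.88965 × sin(187.15°) = -0.23520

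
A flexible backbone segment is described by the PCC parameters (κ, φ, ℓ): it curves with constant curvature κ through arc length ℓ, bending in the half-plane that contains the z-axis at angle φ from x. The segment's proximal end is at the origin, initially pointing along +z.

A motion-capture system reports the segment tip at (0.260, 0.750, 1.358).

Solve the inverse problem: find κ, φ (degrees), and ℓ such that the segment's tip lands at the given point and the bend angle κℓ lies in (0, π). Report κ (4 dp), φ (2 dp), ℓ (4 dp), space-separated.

ρ = √(x²+y²) = √(0.260² + 0.750²) = 0.79379
φ = atan2(y, x) mod 360° = atan2(0.750, 0.260) = 70.8803°
|p|² = ρ² + z² = 0.79379² + 1.358² = 2.47426
κ = 2ρ / |p|² = 2×0.79379 / 2.47426 = 0.64164
θ = 2·atan2(ρ, z) = 2·atan2(0.79379, 1.358) = 1.05793 rad
ℓ = θ/κ = 1.05793/0.64164 = 1.64880

0.6416 70.88 1.6488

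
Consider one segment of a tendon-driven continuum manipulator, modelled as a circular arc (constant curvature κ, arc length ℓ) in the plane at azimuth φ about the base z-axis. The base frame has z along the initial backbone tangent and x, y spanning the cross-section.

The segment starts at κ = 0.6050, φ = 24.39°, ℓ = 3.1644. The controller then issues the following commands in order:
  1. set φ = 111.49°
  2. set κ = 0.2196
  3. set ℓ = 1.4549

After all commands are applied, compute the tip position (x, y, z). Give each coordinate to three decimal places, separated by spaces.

initial: κ=0.6050, φ=24.39°, ℓ=3.1644
cmd 1: set φ=111.49° → (κ,φ,ℓ)=(0.6050,111.49°,3.1644) → tip=(-0.8095,2.0562,1.5562)
cmd 2: set κ=0.2196 → (κ,φ,ℓ)=(0.2196,111.49°,3.1644) → tip=(-0.3868,0.9825,2.9158)
cmd 3: set ℓ=1.4549 → (κ,φ,ℓ)=(0.2196,111.49°,1.4549) → tip=(-0.0844,0.2144,1.4303)

-0.084 0.214 1.430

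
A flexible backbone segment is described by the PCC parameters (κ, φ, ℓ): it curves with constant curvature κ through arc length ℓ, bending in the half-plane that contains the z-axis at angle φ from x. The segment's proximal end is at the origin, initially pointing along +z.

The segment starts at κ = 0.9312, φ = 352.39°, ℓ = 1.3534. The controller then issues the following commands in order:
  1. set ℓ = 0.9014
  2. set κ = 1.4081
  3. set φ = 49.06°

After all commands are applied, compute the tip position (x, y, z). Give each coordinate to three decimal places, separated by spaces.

initial: κ=0.9312, φ=352.39°, ℓ=1.3534
cmd 1: set ℓ=0.9014 → (κ,φ,ℓ)=(0.9312,352.39°,0.9014) → tip=(0.3535,-0.0472,0.7992)
cmd 2: set κ=1.4081 → (κ,φ,ℓ)=(1.4081,352.39°,0.9014) → tip=(0.4949,-0.0661,0.6781)
cmd 3: set φ=49.06° → (κ,φ,ℓ)=(1.4081,49.06°,0.9014) → tip=(0.3272,0.3771,0.6781)

0.327 0.377 0.678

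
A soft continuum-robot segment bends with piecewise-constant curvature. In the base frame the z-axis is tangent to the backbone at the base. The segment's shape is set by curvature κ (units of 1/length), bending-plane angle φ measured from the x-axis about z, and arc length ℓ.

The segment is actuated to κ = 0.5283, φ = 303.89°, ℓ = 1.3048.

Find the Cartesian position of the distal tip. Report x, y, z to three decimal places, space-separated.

θ = κ·ℓ = 0.5283 × 1.3048 = 0.68933 rad
ρ = (1 − cos θ)/κ = (1 − 0.77167)/0.5283 = 0.43219
z = sin θ / κ = 0.63602/0.5283 = 1.20389
x = ρ cos φ = 0.43219 × cos(303.89°) = 0.24099
y = ρ sin φ = 0.43219 × sin(303.89°) = -0.35876

0.241 -0.359 1.204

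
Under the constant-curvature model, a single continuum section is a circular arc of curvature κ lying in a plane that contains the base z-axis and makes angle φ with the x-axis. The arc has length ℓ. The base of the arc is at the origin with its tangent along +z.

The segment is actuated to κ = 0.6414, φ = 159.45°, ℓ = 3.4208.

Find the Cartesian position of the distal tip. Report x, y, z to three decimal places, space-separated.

θ = κ·ℓ = 0.6414 × 3.4208 = 2.19410 rad
ρ = (1 − cos θ)/κ = (1 − -0.58372)/0.6414 = 2.46916
z = sin θ / κ = 0.81195/0.6414 = 1.26591
x = ρ cos φ = 2.46916 × cos(159.45°) = -2.31204
y = ρ sin φ = 2.46916 × sin(159.45°) = 0.86674

-2.312 0.867 1.266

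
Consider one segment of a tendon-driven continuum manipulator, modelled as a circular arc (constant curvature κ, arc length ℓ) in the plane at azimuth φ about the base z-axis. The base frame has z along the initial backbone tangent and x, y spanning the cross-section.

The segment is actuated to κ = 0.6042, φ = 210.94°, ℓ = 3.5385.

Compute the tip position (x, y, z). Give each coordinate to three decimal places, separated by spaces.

θ = κ·ℓ = 0.6042 × 3.5385 = 2.13796 rad
ρ = (1 − cos θ)/κ = (1 − -0.53724)/0.6042 = 2.54426
z = sin θ / κ = 0.84343/0.6042 = 1.39594
x = ρ cos φ = 2.54426 × cos(210.94°) = -2.18223
y = ρ sin φ = 2.54426 × sin(210.94°) = -1.30811

-2.182 -1.308 1.396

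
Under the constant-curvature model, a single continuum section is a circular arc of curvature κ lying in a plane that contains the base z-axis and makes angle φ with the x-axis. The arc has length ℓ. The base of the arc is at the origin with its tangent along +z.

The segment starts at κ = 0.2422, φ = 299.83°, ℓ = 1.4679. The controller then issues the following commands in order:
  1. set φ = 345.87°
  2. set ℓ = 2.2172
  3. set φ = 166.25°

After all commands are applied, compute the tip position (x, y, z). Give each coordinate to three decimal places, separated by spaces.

initial: κ=0.2422, φ=299.83°, ℓ=1.4679
cmd 1: set φ=345.87° → (κ,φ,ℓ)=(0.2422,345.87°,1.4679) → tip=(0.2504,-0.0630,1.4372)
cmd 2: set ℓ=2.2172 → (κ,φ,ℓ)=(0.2422,345.87°,2.2172) → tip=(0.5636,-0.1419,2.1122)
cmd 3: set φ=166.25° → (κ,φ,ℓ)=(0.2422,166.25°,2.2172) → tip=(-0.5645,0.1381,2.1122)

-0.565 0.138 2.112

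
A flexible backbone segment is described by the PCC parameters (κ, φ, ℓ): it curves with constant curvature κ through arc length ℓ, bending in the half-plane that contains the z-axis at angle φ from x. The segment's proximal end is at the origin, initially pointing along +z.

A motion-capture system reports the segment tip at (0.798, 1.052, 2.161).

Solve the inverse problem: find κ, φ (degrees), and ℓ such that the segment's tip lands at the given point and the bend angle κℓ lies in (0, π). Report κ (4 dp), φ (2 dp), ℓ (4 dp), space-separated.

ρ = √(x²+y²) = √(0.798² + 1.052²) = 1.32042
φ = atan2(y, x) mod 360° = atan2(1.052, 0.798) = 52.8177°
|p|² = ρ² + z² = 1.32042² + 2.161² = 6.41343
κ = 2ρ / |p|² = 2×1.32042 / 6.41343 = 0.41177
θ = 2·atan2(ρ, z) = 2·atan2(1.32042, 2.161) = 1.09697 rad
ℓ = θ/κ = 1.09697/0.41177 = 2.66405

0.4118 52.82 2.6641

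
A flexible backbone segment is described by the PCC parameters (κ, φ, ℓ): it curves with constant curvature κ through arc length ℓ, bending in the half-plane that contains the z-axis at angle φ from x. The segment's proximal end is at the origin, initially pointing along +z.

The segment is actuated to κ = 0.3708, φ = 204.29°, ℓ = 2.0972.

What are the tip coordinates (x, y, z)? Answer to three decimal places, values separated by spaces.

θ = κ·ℓ = 0.3708 × 2.0972 = 0.77764 rad
ρ = (1 − cos θ)/κ = (1 − 0.71257)/0.3708 = 0.77516
z = sin θ / κ = 0.70160/0.3708 = 1.89213
x = ρ cos φ = 0.77516 × cos(204.29°) = -0.70654
y = ρ sin φ = 0.77516 × sin(204.29°) = -0.31887

-0.707 -0.319 1.892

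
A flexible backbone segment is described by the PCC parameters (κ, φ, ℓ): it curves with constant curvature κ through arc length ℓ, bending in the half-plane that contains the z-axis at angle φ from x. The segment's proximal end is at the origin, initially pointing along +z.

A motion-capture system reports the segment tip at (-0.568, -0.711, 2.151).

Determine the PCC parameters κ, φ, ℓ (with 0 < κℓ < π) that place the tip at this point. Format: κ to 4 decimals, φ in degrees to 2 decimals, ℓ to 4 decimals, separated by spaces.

0.3337 231.38 2.3991

ρ = √(x²+y²) = √(-0.568² + -0.711²) = 0.91002
φ = atan2(y, x) mod 360° = atan2(-0.711, -0.568) = 231.3795°
|p|² = ρ² + z² = 0.91002² + 2.151² = 5.45495
κ = 2ρ / |p|² = 2×0.91002 / 5.45495 = 0.33365
θ = 2·atan2(ρ, z) = 2·atan2(0.91002, 2.151) = 0.80047 rad
ℓ = θ/κ = 0.80047/0.33365 = 2.39912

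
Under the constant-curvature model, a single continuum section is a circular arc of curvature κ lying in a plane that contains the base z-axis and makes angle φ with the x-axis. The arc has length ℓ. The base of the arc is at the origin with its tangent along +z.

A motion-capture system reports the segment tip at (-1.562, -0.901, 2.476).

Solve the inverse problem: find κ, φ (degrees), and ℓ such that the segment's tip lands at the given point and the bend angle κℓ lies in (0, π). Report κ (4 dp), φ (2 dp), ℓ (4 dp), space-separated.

ρ = √(x²+y²) = √(-1.562² + -0.901²) = 1.80323
φ = atan2(y, x) mod 360° = atan2(-0.901, -1.562) = 209.9774°
|p|² = ρ² + z² = 1.80323² + 2.476² = 9.38222
κ = 2ρ / |p|² = 2×1.80323 / 9.38222 = 0.38439
θ = 2·atan2(ρ, z) = 2·atan2(1.80323, 2.476) = 1.25892 rad
ℓ = θ/κ = 1.25892/0.38439 = 3.27507

0.3844 209.98 3.2751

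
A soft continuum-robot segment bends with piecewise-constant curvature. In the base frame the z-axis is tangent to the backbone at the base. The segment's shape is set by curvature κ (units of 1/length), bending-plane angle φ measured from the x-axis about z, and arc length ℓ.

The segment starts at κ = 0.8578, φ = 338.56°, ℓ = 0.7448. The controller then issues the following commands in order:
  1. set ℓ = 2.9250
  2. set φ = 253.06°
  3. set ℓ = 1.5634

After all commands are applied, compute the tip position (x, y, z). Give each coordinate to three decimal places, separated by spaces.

-0.262 -0.861 1.135

initial: κ=0.8578, φ=338.56°, ℓ=0.7448
cmd 1: set ℓ=2.9250 → (κ,φ,ℓ)=(0.8578,338.56°,2.9250) → tip=(1.9603,-0.7698,0.6892)
cmd 2: set φ=253.06° → (κ,φ,ℓ)=(0.8578,253.06°,2.9250) → tip=(-0.6136,-2.0146,0.6892)
cmd 3: set ℓ=1.5634 → (κ,φ,ℓ)=(0.8578,253.06°,1.5634) → tip=(-0.2623,-0.8613,1.1352)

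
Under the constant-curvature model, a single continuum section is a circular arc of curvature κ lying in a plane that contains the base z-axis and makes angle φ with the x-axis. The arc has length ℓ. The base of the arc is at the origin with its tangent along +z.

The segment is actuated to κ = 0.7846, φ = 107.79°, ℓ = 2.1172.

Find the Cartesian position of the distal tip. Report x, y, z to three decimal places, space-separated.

θ = κ·ℓ = 0.7846 × 2.1172 = 1.66116 rad
ρ = (1 − cos θ)/κ = (1 − -0.09024)/0.7846 = 1.38954
z = sin θ / κ = 0.99592/0.7846 = 1.26934
x = ρ cos φ = 1.38954 × cos(107.79°) = -0.42455
y = ρ sin φ = 1.38954 × sin(107.79°) = 1.32310

-0.425 1.323 1.269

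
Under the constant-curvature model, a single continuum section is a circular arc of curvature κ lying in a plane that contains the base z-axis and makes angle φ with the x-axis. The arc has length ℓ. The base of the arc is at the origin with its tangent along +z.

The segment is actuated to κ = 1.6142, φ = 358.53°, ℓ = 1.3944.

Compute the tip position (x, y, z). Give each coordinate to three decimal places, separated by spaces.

θ = κ·ℓ = 1.6142 × 1.3944 = 2.25084 rad
ρ = (1 − cos θ)/κ = (1 − -0.62883)/1.6142 = 1.00906
z = sin θ / κ = 0.77754/1.6142 = 0.48169
x = ρ cos φ = 1.00906 × cos(358.53°) = 1.00873
y = ρ sin φ = 1.00906 × sin(358.53°) = -0.02589

1.009 -0.026 0.482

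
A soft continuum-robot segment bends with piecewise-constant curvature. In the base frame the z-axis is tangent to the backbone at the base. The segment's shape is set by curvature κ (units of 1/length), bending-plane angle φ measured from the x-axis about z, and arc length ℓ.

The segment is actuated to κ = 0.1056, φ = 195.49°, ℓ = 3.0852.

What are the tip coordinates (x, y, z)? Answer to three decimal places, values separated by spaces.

θ = κ·ℓ = 0.1056 × 3.0852 = 0.32580 rad
ρ = (1 − cos θ)/κ = (1 − 0.94740)/0.1056 = 0.49814
z = sin θ / κ = 0.32006/0.1056 = 3.03091
x = ρ cos φ = 0.49814 × cos(195.49°) = -0.48005
y = ρ sin φ = 0.49814 × sin(195.49°) = -0.13304

-0.480 -0.133 3.031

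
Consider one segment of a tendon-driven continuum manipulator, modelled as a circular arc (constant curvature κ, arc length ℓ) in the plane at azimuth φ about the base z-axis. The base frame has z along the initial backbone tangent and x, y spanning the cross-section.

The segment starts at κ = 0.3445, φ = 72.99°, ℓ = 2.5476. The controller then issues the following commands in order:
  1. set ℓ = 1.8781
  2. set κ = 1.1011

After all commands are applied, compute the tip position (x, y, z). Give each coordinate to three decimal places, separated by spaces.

0.392 1.283 0.798

initial: κ=0.3445, φ=72.99°, ℓ=2.5476
cmd 1: set ℓ=1.8781 → (κ,φ,ℓ)=(0.3445,72.99°,1.8781) → tip=(0.1716,0.5610,1.7498)
cmd 2: set κ=1.1011 → (κ,φ,ℓ)=(1.1011,72.99°,1.8781) → tip=(0.3924,1.2827,0.7982)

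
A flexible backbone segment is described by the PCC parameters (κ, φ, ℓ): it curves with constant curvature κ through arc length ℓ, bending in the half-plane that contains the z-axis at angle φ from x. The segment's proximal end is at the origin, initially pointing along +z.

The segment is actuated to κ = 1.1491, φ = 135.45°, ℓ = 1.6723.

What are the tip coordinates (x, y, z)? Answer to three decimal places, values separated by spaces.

-0.833 0.820 0.817

θ = κ·ℓ = 1.1491 × 1.6723 = 1.92164 rad
ρ = (1 − cos θ)/κ = (1 − -0.34369)/1.1491 = 1.16934
z = sin θ / κ = 0.93908/1.1491 = 0.81723
x = ρ cos φ = 1.16934 × cos(135.45°) = -0.83332
y = ρ sin φ = 1.16934 × sin(135.45°) = 0.82033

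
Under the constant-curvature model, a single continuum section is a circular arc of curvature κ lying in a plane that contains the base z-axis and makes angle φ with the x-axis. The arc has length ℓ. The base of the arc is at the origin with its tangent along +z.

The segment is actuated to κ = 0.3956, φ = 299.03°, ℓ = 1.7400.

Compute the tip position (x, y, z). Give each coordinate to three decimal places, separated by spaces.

0.279 -0.503 1.606

θ = κ·ℓ = 0.3956 × 1.7400 = 0.68834 rad
ρ = (1 − cos θ)/κ = (1 − 0.77230)/0.3956 = 0.57558
z = sin θ / κ = 0.63526/0.3956 = 1.60581
x = ρ cos φ = 0.57558 × cos(299.03°) = 0.27931
y = ρ sin φ = 0.57558 × sin(299.03°) = -0.50327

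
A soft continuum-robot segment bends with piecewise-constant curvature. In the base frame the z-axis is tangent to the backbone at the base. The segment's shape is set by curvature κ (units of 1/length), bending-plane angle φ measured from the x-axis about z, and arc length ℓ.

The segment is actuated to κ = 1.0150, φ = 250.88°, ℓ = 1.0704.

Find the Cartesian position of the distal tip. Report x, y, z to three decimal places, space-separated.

-0.172 -0.497 0.872

θ = κ·ℓ = 1.0150 × 1.0704 = 1.08646 rad
ρ = (1 − cos θ)/κ = (1 − 0.46562)/1.0150 = 0.52648
z = sin θ / κ = 0.88498/1.0150 = 0.87190
x = ρ cos φ = 0.52648 × cos(250.88°) = -0.17245
y = ρ sin φ = 0.52648 × sin(250.88°) = -0.49743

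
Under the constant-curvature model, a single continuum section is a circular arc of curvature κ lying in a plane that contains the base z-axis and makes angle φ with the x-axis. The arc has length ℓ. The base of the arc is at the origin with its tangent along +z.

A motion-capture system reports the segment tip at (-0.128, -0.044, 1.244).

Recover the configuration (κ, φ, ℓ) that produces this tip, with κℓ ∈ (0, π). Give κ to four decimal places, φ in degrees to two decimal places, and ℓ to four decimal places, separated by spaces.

0.1729 198.97 1.2538

ρ = √(x²+y²) = √(-0.128² + -0.044²) = 0.13535
φ = atan2(y, x) mod 360° = atan2(-0.044, -0.128) = 198.9704°
|p|² = ρ² + z² = 0.13535² + 1.244² = 1.56586
κ = 2ρ / |p|² = 2×0.13535 / 1.56586 = 0.17288
θ = 2·atan2(ρ, z) = 2·atan2(0.13535, 1.244) = 0.21675 rad
ℓ = θ/κ = 0.21675/0.17288 = 1.25379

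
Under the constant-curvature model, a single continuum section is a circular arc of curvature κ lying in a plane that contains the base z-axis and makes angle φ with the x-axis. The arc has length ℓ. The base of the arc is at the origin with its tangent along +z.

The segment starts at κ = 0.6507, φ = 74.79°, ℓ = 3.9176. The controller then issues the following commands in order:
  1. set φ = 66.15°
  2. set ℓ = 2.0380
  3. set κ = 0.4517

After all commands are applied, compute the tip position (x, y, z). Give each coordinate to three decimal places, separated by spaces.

initial: κ=0.6507, φ=74.79°, ℓ=3.9176
cmd 1: set φ=66.15° → (κ,φ,ℓ)=(0.6507,66.15°,3.9176) → tip=(1.1369,2.5716,0.8581)
cmd 2: set ℓ=2.0380 → (κ,φ,ℓ)=(0.6507,66.15°,2.0380) → tip=(0.4709,1.0651,1.4910)
cmd 3: set κ=0.4517 → (κ,φ,ℓ)=(0.4517,66.15°,2.0380) → tip=(0.3533,0.7990,1.7621)

0.353 0.799 1.762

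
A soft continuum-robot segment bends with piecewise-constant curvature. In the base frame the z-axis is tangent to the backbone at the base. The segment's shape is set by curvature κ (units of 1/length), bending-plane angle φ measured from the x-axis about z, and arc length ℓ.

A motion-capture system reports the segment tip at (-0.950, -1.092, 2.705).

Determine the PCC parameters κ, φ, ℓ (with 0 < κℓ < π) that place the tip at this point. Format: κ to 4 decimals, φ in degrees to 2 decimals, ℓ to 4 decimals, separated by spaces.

ρ = √(x²+y²) = √(-0.950² + -1.092²) = 1.44740
φ = atan2(y, x) mod 360° = atan2(-1.092, -0.950) = 228.9779°
|p|² = ρ² + z² = 1.44740² + 2.705² = 9.41199
κ = 2ρ / |p|² = 2×1.44740 / 9.41199 = 0.30756
θ = 2·atan2(ρ, z) = 2·atan2(1.44740, 2.705) = 0.98264 rad
ℓ = θ/κ = 0.98264/0.30756 = 3.19489

0.3076 228.98 3.1949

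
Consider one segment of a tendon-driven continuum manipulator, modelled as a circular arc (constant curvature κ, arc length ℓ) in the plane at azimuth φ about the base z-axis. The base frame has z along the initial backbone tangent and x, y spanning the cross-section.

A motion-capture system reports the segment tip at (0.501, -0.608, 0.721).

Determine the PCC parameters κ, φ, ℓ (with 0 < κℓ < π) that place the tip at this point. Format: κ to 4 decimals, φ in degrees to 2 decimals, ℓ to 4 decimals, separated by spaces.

ρ = √(x²+y²) = √(0.501² + -0.608²) = 0.78782
φ = atan2(y, x) mod 360° = atan2(-0.608, 0.501) = 309.4890°
|p|² = ρ² + z² = 0.78782² + 0.721² = 1.14051
κ = 2ρ / |p|² = 2×0.78782 / 1.14051 = 1.38153
θ = 2·atan2(ρ, z) = 2·atan2(0.78782, 0.721) = 1.65931 rad
ℓ = θ/κ = 1.65931/1.38153 = 1.20107

1.3815 309.49 1.2011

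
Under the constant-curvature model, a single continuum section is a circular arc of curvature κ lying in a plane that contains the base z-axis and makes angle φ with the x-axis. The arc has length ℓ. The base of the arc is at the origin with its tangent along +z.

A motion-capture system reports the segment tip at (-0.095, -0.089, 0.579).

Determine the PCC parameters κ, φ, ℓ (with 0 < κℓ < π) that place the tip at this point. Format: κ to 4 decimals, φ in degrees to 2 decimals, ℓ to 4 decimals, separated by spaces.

ρ = √(x²+y²) = √(-0.095² + -0.089²) = 0.13018
φ = atan2(y, x) mod 360° = atan2(-0.089, -0.095) = 223.1323°
|p|² = ρ² + z² = 0.13018² + 0.579² = 0.35219
κ = 2ρ / |p|² = 2×0.13018 / 0.35219 = 0.73925
θ = 2·atan2(ρ, z) = 2·atan2(0.13018, 0.579) = 0.44231 rad
ℓ = θ/κ = 0.44231/0.73925 = 0.59832

0.7392 223.13 0.5983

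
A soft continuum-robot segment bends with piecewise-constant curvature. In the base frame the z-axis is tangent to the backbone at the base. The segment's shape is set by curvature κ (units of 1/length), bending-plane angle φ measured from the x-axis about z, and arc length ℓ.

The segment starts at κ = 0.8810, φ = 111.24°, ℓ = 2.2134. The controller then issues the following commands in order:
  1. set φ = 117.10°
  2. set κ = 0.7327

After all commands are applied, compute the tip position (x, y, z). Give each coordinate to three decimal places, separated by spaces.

initial: κ=0.8810, φ=111.24°, ℓ=2.2134
cmd 1: set φ=117.10° → (κ,φ,ℓ)=(0.8810,117.10°,2.2134) → tip=(-0.7085,1.3845,1.0544)
cmd 2: set κ=0.7327 → (κ,φ,ℓ)=(0.7327,117.10°,2.2134) → tip=(-0.6534,1.2769,1.3630)

-0.653 1.277 1.363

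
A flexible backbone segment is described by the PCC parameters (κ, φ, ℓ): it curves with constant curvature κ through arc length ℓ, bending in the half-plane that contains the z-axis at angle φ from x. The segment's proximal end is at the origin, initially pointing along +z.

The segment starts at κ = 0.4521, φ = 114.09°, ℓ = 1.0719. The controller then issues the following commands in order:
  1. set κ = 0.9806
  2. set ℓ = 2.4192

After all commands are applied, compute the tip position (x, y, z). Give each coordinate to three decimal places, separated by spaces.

-0.715 1.600 0.709

initial: κ=0.4521, φ=114.09°, ℓ=1.0719
cmd 1: set κ=0.9806 → (κ,φ,ℓ)=(0.9806,114.09°,1.0719) → tip=(-0.2095,0.4686,0.8851)
cmd 2: set ℓ=2.4192 → (κ,φ,ℓ)=(0.9806,114.09°,2.4192) → tip=(-0.7153,1.5998,0.7094)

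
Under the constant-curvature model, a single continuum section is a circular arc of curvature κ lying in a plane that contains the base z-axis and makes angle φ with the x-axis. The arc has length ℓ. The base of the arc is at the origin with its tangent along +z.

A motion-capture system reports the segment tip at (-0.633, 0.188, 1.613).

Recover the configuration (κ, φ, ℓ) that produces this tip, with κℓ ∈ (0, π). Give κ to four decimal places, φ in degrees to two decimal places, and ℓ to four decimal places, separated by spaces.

0.4347 163.46 1.7876

ρ = √(x²+y²) = √(-0.633² + 0.188²) = 0.66033
φ = atan2(y, x) mod 360° = atan2(0.188, -0.633) = 163.4587°
|p|² = ρ² + z² = 0.66033² + 1.613² = 3.03780
κ = 2ρ / |p|² = 2×0.66033 / 3.03780 = 0.43474
θ = 2·atan2(ρ, z) = 2·atan2(0.66033, 1.613) = 0.77713 rad
ℓ = θ/κ = 0.77713/0.43474 = 1.78757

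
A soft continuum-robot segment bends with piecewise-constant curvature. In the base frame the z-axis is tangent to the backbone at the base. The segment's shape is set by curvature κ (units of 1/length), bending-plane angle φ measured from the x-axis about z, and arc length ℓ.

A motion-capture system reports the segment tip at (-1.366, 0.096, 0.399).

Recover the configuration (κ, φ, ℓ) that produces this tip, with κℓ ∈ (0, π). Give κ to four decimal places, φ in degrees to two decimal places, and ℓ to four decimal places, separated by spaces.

ρ = √(x²+y²) = √(-1.366² + 0.096²) = 1.36937
φ = atan2(y, x) mod 360° = atan2(0.096, -1.366) = 175.9800°
|p|² = ρ² + z² = 1.36937² + 0.399² = 2.03437
κ = 2ρ / |p|² = 2×1.36937 / 2.03437 = 1.34623
θ = 2·atan2(ρ, z) = 2·atan2(1.36937, 0.399) = 2.57454 rad
ℓ = θ/κ = 2.57454/1.34623 = 1.91241

1.3462 175.98 1.9124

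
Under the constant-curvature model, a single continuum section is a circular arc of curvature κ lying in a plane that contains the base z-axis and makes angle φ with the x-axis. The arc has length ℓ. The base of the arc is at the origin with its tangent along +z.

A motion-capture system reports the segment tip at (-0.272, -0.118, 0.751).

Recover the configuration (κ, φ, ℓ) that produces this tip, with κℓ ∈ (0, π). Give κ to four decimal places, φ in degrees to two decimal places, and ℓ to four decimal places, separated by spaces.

0.9096 203.45 0.8268

ρ = √(x²+y²) = √(-0.272² + -0.118²) = 0.29649
φ = atan2(y, x) mod 360° = atan2(-0.118, -0.272) = 203.4523°
|p|² = ρ² + z² = 0.29649² + 0.751² = 0.65191
κ = 2ρ / |p|² = 2×0.29649 / 0.65191 = 0.90961
θ = 2·atan2(ρ, z) = 2·atan2(0.29649, 0.751) = 0.75203 rad
ℓ = θ/κ = 0.75203/0.90961 = 0.82675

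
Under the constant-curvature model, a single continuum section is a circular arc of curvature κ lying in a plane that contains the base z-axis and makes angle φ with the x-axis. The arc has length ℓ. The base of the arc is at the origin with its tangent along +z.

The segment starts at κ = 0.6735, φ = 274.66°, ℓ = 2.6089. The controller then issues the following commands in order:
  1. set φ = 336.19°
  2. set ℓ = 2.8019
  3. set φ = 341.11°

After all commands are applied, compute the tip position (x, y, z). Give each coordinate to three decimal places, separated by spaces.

initial: κ=0.6735, φ=274.66°, ℓ=2.6089
cmd 1: set φ=336.19° → (κ,φ,ℓ)=(0.6735,336.19°,2.6089) → tip=(1.6100,-0.7104,1.4591)
cmd 2: set ℓ=2.8019 → (κ,φ,ℓ)=(0.6735,336.19°,2.8019) → tip=(1.7809,-0.7859,1.4111)
cmd 3: set φ=341.11° → (κ,φ,ℓ)=(0.6735,341.11°,2.8019) → tip=(1.8418,-0.6302,1.4111)

1.842 -0.630 1.411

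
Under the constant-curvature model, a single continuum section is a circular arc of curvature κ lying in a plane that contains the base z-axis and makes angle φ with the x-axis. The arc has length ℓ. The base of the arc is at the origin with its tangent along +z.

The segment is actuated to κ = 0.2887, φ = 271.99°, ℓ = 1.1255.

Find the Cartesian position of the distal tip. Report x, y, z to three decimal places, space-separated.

θ = κ·ℓ = 0.2887 × 1.1255 = 0.32493 rad
ρ = (1 − cos θ)/κ = (1 − 0.94767)/0.2887 = 0.18125
z = sin θ / κ = 0.31924/0.2887 = 1.10580
x = ρ cos φ = 0.18125 × cos(271.99°) = 0.00629
y = ρ sin φ = 0.18125 × sin(271.99°) = -0.18114

0.006 -0.181 1.106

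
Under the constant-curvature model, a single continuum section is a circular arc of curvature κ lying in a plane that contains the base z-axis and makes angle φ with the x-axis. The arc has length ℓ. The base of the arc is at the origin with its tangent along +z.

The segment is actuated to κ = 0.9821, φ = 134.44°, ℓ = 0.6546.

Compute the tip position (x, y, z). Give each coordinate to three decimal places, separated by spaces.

θ = κ·ℓ = 0.9821 × 0.6546 = 0.64288 rad
ρ = (1 − cos θ)/κ = (1 − 0.80037)/0.9821 = 0.20327
z = sin θ / κ = 0.59951/0.9821 = 0.61043
x = ρ cos φ = 0.20327 × cos(134.44°) = -0.14232
y = ρ sin φ = 0.20327 × sin(134.44°) = 0.14513

-0.142 0.145 0.610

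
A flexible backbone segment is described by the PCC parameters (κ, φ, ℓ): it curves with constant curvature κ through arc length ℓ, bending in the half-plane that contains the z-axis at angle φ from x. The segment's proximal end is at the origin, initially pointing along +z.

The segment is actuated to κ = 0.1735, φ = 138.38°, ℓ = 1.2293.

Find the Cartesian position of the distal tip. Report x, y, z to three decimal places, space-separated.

-0.098 0.087 1.220

θ = κ·ℓ = 0.1735 × 1.2293 = 0.21328 rad
ρ = (1 − cos θ)/κ = (1 − 0.97734)/0.1735 = 0.13060
z = sin θ / κ = 0.21167/0.1735 = 1.22000
x = ρ cos φ = 0.13060 × cos(138.38°) = -0.09763
y = ρ sin φ = 0.13060 × sin(138.38°) = 0.08674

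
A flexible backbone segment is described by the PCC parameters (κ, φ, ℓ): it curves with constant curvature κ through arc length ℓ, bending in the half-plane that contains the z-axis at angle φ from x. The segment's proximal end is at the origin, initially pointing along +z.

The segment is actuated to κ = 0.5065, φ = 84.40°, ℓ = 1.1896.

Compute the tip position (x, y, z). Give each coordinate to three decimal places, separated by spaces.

0.034 0.346 1.119

θ = κ·ℓ = 0.5065 × 1.1896 = 0.60253 rad
ρ = (1 − cos θ)/κ = (1 − 0.82390)/0.5065 = 0.34767
z = sin θ / κ = 0.56673/0.5065 = 1.11892
x = ρ cos φ = 0.34767 × cos(84.40°) = 0.03393
y = ρ sin φ = 0.34767 × sin(84.40°) = 0.34601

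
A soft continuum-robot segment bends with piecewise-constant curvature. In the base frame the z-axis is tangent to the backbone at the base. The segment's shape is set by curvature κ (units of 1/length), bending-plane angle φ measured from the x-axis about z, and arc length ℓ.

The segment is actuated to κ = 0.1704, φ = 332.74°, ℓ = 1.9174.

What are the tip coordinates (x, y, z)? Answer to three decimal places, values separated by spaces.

0.276 -0.142 1.883

θ = κ·ℓ = 0.1704 × 1.9174 = 0.32672 rad
ρ = (1 − cos θ)/κ = (1 − 0.94710)/0.1704 = 0.31045
z = sin θ / κ = 0.32094/0.1704 = 1.88347
x = ρ cos φ = 0.31045 × cos(332.74°) = 0.27597
y = ρ sin φ = 0.31045 × sin(332.74°) = -0.14220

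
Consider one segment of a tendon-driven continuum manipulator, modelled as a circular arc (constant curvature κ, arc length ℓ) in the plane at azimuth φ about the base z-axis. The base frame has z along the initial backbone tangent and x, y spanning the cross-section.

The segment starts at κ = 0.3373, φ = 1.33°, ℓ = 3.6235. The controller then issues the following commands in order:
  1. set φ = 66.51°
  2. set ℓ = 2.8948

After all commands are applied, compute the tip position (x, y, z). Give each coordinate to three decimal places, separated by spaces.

0.520 1.196 2.456

initial: κ=0.3373, φ=1.33°, ℓ=3.6235
cmd 1: set φ=66.51° → (κ,φ,ℓ)=(0.3373,66.51°,3.6235) → tip=(0.7781,1.7903,2.7864)
cmd 2: set ℓ=2.8948 → (κ,φ,ℓ)=(0.3373,66.51°,2.8948) → tip=(0.5200,1.1964,2.4563)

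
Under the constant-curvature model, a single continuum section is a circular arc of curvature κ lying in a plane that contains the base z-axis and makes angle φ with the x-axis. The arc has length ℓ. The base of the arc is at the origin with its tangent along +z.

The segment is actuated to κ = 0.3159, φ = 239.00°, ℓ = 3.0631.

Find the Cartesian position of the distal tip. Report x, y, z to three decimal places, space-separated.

θ = κ·ℓ = 0.3159 × 3.0631 = 0.96763 rad
ρ = (1 − cos θ)/κ = (1 − 0.56725)/0.3159 = 1.36989
z = sin θ / κ = 0.82355/0.3159 = 2.60698
x = ρ cos φ = 1.36989 × cos(239.00°) = -0.70555
y = ρ sin φ = 1.36989 × sin(239.00°) = -1.17423

-0.706 -1.174 2.607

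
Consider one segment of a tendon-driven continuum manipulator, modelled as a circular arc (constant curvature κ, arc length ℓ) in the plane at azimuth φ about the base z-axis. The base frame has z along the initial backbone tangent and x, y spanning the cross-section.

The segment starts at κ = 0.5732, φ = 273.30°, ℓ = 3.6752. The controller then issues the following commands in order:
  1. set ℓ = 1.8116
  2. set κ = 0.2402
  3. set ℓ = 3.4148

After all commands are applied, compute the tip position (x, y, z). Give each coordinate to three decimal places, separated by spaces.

initial: κ=0.5732, φ=273.30°, ℓ=3.6752
cmd 1: set ℓ=1.8116 → (κ,φ,ℓ)=(0.5732,273.30°,1.8116) → tip=(0.0495,-0.8576,1.5031)
cmd 2: set κ=0.2402 → (κ,φ,ℓ)=(0.2402,273.30°,1.8116) → tip=(0.0223,-0.3873,1.7550)
cmd 3: set ℓ=3.4148 → (κ,φ,ℓ)=(0.2402,273.30°,3.4148) → tip=(0.0762,-1.3215,3.0446)

0.076 -1.321 3.045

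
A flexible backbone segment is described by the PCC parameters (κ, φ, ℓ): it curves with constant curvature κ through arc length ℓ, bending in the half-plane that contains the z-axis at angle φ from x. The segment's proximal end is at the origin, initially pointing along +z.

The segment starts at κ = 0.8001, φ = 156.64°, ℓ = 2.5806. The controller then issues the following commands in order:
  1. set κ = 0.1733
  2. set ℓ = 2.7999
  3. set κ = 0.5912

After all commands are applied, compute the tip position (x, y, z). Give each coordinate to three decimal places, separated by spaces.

-1.684 0.727 1.685

initial: κ=0.8001, φ=156.64°, ℓ=2.5806
cmd 1: set κ=0.1733 → (κ,φ,ℓ)=(0.1733,156.64°,2.5806) → tip=(-0.5210,0.2250,2.4954)
cmd 2: set ℓ=2.7999 → (κ,φ,ℓ)=(0.1733,156.64°,2.7999) → tip=(-0.6115,0.2641,2.6913)
cmd 3: set κ=0.5912 → (κ,φ,ℓ)=(0.5912,156.64°,2.7999) → tip=(-1.6839,0.7273,1.6854)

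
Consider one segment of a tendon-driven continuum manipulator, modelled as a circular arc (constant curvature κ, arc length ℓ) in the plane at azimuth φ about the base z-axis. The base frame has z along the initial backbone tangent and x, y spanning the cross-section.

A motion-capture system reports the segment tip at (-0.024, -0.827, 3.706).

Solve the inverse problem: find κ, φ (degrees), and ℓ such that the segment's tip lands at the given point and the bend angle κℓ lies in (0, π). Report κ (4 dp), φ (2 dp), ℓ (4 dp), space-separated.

ρ = √(x²+y²) = √(-0.024² + -0.827²) = 0.82735
φ = atan2(y, x) mod 360° = atan2(-0.827, -0.024) = 268.3377°
|p|² = ρ² + z² = 0.82735² + 3.706² = 14.41894
κ = 2ρ / |p|² = 2×0.82735 / 14.41894 = 0.11476
θ = 2·atan2(ρ, z) = 2·atan2(0.82735, 3.706) = 0.43929 rad
ℓ = θ/κ = 0.43929/0.11476 = 3.82793

0.1148 268.34 3.8279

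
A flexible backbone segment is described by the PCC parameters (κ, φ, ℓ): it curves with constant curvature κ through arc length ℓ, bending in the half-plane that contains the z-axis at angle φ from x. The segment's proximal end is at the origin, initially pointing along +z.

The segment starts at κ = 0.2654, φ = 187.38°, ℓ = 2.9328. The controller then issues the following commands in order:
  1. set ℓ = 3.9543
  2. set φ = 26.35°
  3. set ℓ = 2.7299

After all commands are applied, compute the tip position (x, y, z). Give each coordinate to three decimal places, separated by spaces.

initial: κ=0.2654, φ=187.38°, ℓ=2.9328
cmd 1: set ℓ=3.9543 → (κ,φ,ℓ)=(0.2654,187.38°,3.9543) → tip=(-1.8757,-0.2429,3.2674)
cmd 2: set φ=26.35° → (κ,φ,ℓ)=(0.2654,26.35°,3.9543) → tip=(1.6949,0.8395,3.2674)
cmd 3: set ℓ=2.7299 → (κ,φ,ℓ)=(0.2654,26.35°,2.7299) → tip=(0.8481,0.4201,2.4973)

0.848 0.420 2.497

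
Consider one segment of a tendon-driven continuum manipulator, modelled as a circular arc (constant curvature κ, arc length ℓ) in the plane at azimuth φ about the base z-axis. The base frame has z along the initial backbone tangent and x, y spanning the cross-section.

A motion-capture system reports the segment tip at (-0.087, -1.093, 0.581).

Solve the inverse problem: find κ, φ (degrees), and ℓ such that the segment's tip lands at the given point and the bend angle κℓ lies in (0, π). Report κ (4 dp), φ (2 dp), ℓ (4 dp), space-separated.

ρ = √(x²+y²) = √(-0.087² + -1.093²) = 1.09646
φ = atan2(y, x) mod 360° = atan2(-1.093, -0.087) = 265.4490°
|p|² = ρ² + z² = 1.09646² + 0.581² = 1.53978
κ = 2ρ / |p|² = 2×1.09646 / 1.53978 = 1.42417
θ = 2·atan2(ρ, z) = 2·atan2(1.09646, 0.581) = 2.16705 rad
ℓ = θ/κ = 2.16705/1.42417 = 1.52162

1.4242 265.45 1.5216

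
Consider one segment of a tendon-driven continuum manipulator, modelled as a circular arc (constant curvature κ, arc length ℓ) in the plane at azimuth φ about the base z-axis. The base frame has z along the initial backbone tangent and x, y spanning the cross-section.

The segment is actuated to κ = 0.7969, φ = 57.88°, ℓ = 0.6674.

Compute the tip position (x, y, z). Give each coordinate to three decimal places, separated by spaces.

θ = κ·ℓ = 0.7969 × 0.6674 = 0.53185 rad
ρ = (1 − cos θ)/κ = (1 − 0.86187)/0.7969 = 0.17333
z = sin θ / κ = 0.50713/0.7969 = 0.63638
x = ρ cos φ = 0.17333 × cos(57.88°) = 0.09216
y = ρ sin φ = 0.17333 × sin(57.88°) = 0.14680

0.092 0.147 0.636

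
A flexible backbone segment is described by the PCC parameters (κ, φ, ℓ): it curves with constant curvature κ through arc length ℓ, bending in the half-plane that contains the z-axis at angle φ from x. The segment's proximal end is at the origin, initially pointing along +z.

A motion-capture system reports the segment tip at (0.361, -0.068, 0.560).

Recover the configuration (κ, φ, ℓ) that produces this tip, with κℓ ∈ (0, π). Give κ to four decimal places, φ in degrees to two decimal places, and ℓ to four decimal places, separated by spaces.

ρ = √(x²+y²) = √(0.361² + -0.068²) = 0.36735
φ = atan2(y, x) mod 360° = atan2(-0.068, 0.361) = 349.3324°
|p|² = ρ² + z² = 0.36735² + 0.560² = 0.44855
κ = 2ρ / |p|² = 2×0.36735 / 0.44855 = 1.63796
θ = 2·atan2(ρ, z) = 2·atan2(0.36735, 0.560) = 1.16113 rad
ℓ = θ/κ = 1.16113/1.63796 = 0.70889

1.6380 349.33 0.7089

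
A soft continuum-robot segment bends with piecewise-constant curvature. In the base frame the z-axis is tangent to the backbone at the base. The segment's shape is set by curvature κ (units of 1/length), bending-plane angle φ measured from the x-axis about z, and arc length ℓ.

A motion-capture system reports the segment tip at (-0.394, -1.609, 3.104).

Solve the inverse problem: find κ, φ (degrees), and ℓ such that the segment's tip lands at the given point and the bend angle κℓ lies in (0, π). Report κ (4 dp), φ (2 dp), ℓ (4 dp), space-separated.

0.2676 256.24 3.6633

ρ = √(x²+y²) = √(-0.394² + -1.609²) = 1.65654
φ = atan2(y, x) mod 360° = atan2(-1.609, -0.394) = 256.2406°
|p|² = ρ² + z² = 1.65654² + 3.104² = 12.37893
κ = 2ρ / |p|² = 2×1.65654 / 12.37893 = 0.26764
θ = 2·atan2(ρ, z) = 2·atan2(1.65654, 3.104) = 0.98045 rad
ℓ = θ/κ = 0.98045/0.26764 = 3.66335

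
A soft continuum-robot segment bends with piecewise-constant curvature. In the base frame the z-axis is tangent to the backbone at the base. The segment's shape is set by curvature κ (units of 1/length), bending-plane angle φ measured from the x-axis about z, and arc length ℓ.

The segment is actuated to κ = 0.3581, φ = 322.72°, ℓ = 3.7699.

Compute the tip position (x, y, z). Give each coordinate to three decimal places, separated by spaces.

1.735 -1.321 2.725

θ = κ·ℓ = 0.3581 × 3.7699 = 1.35000 rad
ρ = (1 − cos θ)/κ = (1 − 0.21901)/0.3581 = 2.18094
z = sin θ / κ = 0.97572/0.3581 = 2.72472
x = ρ cos φ = 2.18094 × cos(322.72°) = 1.73534
y = ρ sin φ = 2.18094 × sin(322.72°) = -1.32102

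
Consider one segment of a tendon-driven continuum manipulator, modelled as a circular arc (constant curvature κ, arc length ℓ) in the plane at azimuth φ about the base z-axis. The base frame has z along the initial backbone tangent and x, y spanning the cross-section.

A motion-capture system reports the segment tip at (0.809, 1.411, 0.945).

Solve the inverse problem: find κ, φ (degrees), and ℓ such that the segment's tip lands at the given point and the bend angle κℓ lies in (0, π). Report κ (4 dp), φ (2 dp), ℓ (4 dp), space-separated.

0.9193 60.17 2.2722

ρ = √(x²+y²) = √(0.809² + 1.411²) = 1.62647
φ = atan2(y, x) mod 360° = atan2(1.411, 0.809) = 60.1721°
|p|² = ρ² + z² = 1.62647² + 0.945² = 3.53843
κ = 2ρ / |p|² = 2×1.62647 / 3.53843 = 0.91932
θ = 2·atan2(ρ, z) = 2·atan2(1.62647, 0.945) = 2.08891 rad
ℓ = θ/κ = 2.08891/0.91932 = 2.27224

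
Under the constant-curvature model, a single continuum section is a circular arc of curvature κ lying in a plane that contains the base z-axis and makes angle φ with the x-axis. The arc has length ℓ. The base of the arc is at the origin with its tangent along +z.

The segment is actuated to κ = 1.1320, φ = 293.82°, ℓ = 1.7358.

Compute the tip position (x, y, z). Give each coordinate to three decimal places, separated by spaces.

θ = κ·ℓ = 1.1320 × 1.7358 = 1.96493 rad
ρ = (1 − cos θ)/κ = (1 − -0.38400)/1.1320 = 1.22262
z = sin θ / κ = 0.92333/1.1320 = 0.81566
x = ρ cos φ = 1.22262 × cos(293.82°) = 0.49377
y = ρ sin φ = 1.22262 × sin(293.82°) = -1.11847

0.494 -1.118 0.816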